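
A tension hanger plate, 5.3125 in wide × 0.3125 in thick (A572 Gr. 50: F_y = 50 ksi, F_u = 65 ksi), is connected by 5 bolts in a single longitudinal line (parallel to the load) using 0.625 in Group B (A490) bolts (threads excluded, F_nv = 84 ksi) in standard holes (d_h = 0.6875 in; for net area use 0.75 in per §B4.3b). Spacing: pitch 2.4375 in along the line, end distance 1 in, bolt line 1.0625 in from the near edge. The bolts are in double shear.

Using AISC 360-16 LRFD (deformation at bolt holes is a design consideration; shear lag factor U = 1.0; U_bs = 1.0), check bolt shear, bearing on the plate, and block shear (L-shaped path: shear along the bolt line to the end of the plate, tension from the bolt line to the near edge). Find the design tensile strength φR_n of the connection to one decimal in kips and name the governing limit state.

Bolt shear: A_b = π(0.625)²/4 = 0.3068 in². φR_n = 0.75 × 84 × 0.3068 × 5 × 2 = 193.3 kips.
Bearing (0.3125 in plate, F_u = 65 ksi): end bolts L_c = 1 − 0.6875/2 = 0.65625, R_n = min(1.2×0.65625×0.3125×65, 2.4×0.625×0.3125×65) = 15.996 kips/bolt; interior L_c = 2.4375 − 0.6875 = 1.75, R_n = 30.469 kips/bolt. φR_n = 0.75 × (1×15.996 + 4×30.469) = 103.4 kips.
Block shear: shear path 1×[1+4×2.4375] = 1×10.75 in, A_gv = 3.3594, A_nv = 1×(10.75 − 4.5×0.75)×0.3125 = 2.3047 in²; tension to near edge: (1.0625 − 0.5×0.75)×0.3125 = 0.21484 in². R_n = min(0.6×65×2.3047, 0.6×50×3.3594) + 1.0×65×0.21484 = min(89.883, 100.78) + 13.965 = 103.85 kips. φR_n = 0.75 × 103.85 = 77.9 kips.
Governing: min(193.3, 103.4, 77.9) = 77.9 kips → block shear.

77.9 kips (block shear governs)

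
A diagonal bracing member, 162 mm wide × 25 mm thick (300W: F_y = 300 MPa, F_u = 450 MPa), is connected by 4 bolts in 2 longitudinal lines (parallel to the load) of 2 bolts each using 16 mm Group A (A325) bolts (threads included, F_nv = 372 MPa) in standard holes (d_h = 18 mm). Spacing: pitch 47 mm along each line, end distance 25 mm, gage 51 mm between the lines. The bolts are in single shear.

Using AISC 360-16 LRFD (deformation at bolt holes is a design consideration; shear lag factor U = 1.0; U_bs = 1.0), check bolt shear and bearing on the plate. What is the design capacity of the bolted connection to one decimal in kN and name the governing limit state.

224.4 kN (bolt shear governs)

Bolt shear: A_b = π(16)²/4 = 201.06 mm². φR_n = 0.75 × 372 × 201.06 × 4 × 1 = 224.4 kN.
Bearing (25 mm plate, F_u = 450 MPa): end bolts L_c = 25 − 18/2 = 16, R_n = min(1.2×16×25×450, 2.4×16×25×450) = 216 kN/bolt; interior L_c = 47 − 18 = 29, R_n = 391.5 kN/bolt. φR_n = 0.75 × (2×216 + 2×391.5) = 911.3 kN.
Governing: min(224.4, 911.3) = 224.4 kN → bolt shear.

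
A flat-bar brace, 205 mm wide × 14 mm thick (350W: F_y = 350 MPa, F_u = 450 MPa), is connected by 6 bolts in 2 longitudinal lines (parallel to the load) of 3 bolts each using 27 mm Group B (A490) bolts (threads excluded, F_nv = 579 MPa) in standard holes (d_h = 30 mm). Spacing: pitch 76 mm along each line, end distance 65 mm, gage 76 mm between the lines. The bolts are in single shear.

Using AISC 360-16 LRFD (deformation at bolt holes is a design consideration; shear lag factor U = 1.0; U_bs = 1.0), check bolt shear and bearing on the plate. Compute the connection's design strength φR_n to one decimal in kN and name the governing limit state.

1491.8 kN (bolt shear governs)

Bolt shear: A_b = π(27)²/4 = 572.56 mm². φR_n = 0.75 × 579 × 572.56 × 6 × 1 = 1491.8 kN.
Bearing (14 mm plate, F_u = 450 MPa): end bolts L_c = 65 − 30/2 = 50, R_n = min(1.2×50×14×450, 2.4×27×14×450) = 378 kN/bolt; interior L_c = 76 − 30 = 46, R_n = 347.76 kN/bolt. φR_n = 0.75 × (2×378 + 4×347.76) = 1610.3 kN.
Governing: min(1491.8, 1610.3) = 1491.8 kN → bolt shear.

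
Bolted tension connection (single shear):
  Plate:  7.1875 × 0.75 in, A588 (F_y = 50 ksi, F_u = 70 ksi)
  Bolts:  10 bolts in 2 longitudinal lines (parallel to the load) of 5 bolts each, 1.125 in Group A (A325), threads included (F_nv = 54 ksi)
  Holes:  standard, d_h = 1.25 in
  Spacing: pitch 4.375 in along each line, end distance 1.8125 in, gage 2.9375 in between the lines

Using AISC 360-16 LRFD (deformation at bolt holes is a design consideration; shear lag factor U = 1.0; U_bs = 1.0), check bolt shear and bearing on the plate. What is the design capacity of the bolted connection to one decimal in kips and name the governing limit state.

Bolt shear: A_b = π(1.125)²/4 = 0.99402 in². φR_n = 0.75 × 54 × 0.99402 × 10 × 1 = 402.6 kips.
Bearing (0.75 in plate, F_u = 70 ksi): end bolts L_c = 1.8125 − 1.25/2 = 1.1875, R_n = min(1.2×1.1875×0.75×70, 2.4×1.125×0.75×70) = 74.813 kips/bolt; interior L_c = 4.375 − 1.25 = 3.125, R_n = 141.75 kips/bolt. φR_n = 0.75 × (2×74.813 + 8×141.75) = 962.7 kips.
Governing: min(402.6, 962.7) = 402.6 kips → bolt shear.

402.6 kips (bolt shear governs)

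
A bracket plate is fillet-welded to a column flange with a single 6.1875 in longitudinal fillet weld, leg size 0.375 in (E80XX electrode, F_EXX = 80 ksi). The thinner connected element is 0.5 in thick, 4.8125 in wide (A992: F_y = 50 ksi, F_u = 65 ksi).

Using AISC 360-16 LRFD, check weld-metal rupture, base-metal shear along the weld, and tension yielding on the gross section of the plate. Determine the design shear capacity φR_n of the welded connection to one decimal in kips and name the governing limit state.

59.1 kips (weld metal governs)

Weld metal: throat = 0.707×0.375 = 0.26513 in, L = 6.1875 in. φR_n = 0.75 × 0.6 × 80 × 0.26513 × 6.1875 = 59.1 kips.
Base metal shear (0.5 in plate): yield φR_n = 1.0×0.6×50×0.5×6.1875 = 92.8 kips; rupture φR_n = 0.75×0.6×65×0.5×6.1875 = 90.5 kips; take 90.5 kips (rupture).
Tension yield (gross): A_g = 4.8125×0.5 = 2.4063 in². φR_n = 0.90 × 50 × 2.4063 = 108.3 kips.
Governing: min(59.1, 90.5, 108.3) = 59.1 kips → weld metal.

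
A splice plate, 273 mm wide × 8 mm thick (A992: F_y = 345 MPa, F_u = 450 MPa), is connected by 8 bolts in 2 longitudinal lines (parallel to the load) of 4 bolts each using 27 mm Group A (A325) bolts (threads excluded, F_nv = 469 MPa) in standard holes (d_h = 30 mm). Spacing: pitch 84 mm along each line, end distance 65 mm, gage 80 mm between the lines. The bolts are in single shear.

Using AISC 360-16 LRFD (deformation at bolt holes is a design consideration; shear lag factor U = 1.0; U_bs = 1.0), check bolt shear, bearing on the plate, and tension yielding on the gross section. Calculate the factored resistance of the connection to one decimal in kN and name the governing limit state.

678.1 kN (gross-section yield governs)

Bolt shear: A_b = π(27)²/4 = 572.56 mm². φR_n = 0.75 × 469 × 572.56 × 8 × 1 = 1611.2 kN.
Bearing (8 mm plate, F_u = 450 MPa): end bolts L_c = 65 − 30/2 = 50, R_n = min(1.2×50×8×450, 2.4×27×8×450) = 216 kN/bolt; interior L_c = 84 − 30 = 54, R_n = 233.28 kN/bolt. φR_n = 0.75 × (2×216 + 6×233.28) = 1373.8 kN.
Tension yield (gross): A_g = 273×8 = 2184 mm². φR_n = 0.90 × 345 × 2184 = 678.1 kN.
Governing: min(1611.2, 1373.8, 678.1) = 678.1 kN → gross-section yield.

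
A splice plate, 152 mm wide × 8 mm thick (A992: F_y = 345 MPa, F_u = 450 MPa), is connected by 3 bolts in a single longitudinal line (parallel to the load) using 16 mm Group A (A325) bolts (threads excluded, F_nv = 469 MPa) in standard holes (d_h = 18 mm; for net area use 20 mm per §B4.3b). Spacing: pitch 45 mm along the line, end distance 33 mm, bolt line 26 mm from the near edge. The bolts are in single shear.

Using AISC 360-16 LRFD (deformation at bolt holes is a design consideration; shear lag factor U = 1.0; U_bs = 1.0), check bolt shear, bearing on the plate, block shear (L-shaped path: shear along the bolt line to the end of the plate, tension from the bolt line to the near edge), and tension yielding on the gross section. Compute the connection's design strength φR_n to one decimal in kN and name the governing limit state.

161.5 kN (block shear governs)

Bolt shear: A_b = π(16)²/4 = 201.06 mm². φR_n = 0.75 × 469 × 201.06 × 3 × 1 = 212.2 kN.
Bearing (8 mm plate, F_u = 450 MPa): end bolts L_c = 33 − 18/2 = 24, R_n = min(1.2×24×8×450, 2.4×16×8×450) = 103.68 kN/bolt; interior L_c = 45 − 18 = 27, R_n = 116.64 kN/bolt. φR_n = 0.75 × (1×103.68 + 2×116.64) = 252.7 kN.
Block shear: shear path 1×[33+2×45] = 1×123 mm, A_gv = 984, A_nv = 1×(123 − 2.5×20)×8 = 584 mm²; tension to near edge: (26 − 0.5×20)×8 = 128 mm². R_n = min(0.6×450×584, 0.6×345×984) + 1.0×450×128 = min(157.68, 203.69) + 57.6 = 215.28 kN. φR_n = 0.75 × 215.28 = 161.5 kN.
Tension yield (gross): A_g = 152×8 = 1216 mm². φR_n = 0.90 × 345 × 1216 = 377.6 kN.
Governing: min(212.2, 252.7, 161.5, 377.6) = 161.5 kN → block shear.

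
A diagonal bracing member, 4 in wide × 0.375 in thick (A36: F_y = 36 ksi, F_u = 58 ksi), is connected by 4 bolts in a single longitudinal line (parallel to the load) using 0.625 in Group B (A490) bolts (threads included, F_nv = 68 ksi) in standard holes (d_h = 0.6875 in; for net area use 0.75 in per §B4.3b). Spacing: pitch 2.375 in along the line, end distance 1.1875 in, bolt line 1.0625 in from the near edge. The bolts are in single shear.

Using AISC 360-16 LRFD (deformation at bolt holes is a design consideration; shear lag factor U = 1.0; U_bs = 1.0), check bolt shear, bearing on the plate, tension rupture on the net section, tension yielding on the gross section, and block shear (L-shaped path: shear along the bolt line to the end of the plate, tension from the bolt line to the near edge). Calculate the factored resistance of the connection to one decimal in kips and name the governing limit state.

Bolt shear: A_b = π(0.625)²/4 = 0.3068 in². φR_n = 0.75 × 68 × 0.3068 × 4 × 1 = 62.6 kips.
Bearing (0.375 in plate, F_u = 58 ksi): end bolts L_c = 1.1875 − 0.6875/2 = 0.84375, R_n = min(1.2×0.84375×0.375×58, 2.4×0.625×0.375×58) = 22.022 kips/bolt; interior L_c = 2.375 − 0.6875 = 1.6875, R_n = 32.625 kips/bolt. φR_n = 0.75 × (1×22.022 + 3×32.625) = 89.9 kips.
Tension rupture (net): A_n = (4 − 1×0.75)×0.375 = 1.2188 in² (U = 1.0, A_e = A_n). φR_n = 0.75 × 58 × 1.2188 = 53.0 kips.
Tension yield (gross): A_g = 4×0.375 = 1.5 in². φR_n = 0.90 × 36 × 1.5 = 48.6 kips.
Block shear: shear path 1×[1.1875+3×2.375] = 1×8.3125 in, A_gv = 3.1172, A_nv = 1×(8.3125 − 3.5×0.75)×0.375 = 2.1328 in²; tension to near edge: (1.0625 − 0.5×0.75)×0.375 = 0.25781 in². R_n = min(0.6×58×2.1328, 0.6×36×3.1172) + 1.0×58×0.25781 = min(74.221, 67.332) + 14.953 = 82.285 kips. φR_n = 0.75 × 82.285 = 61.7 kips.
Governing: min(62.6, 89.9, 53.0, 48.6, 61.7) = 48.6 kips → gross-section yield.

48.6 kips (gross-section yield governs)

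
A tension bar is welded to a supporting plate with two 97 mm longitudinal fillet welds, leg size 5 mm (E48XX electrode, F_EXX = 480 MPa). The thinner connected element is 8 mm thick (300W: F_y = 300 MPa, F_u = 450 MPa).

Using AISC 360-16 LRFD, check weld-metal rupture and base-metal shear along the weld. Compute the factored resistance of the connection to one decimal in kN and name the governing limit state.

Weld metal: throat = 0.707×5 = 3.535 mm, L = 2×97 = 194 mm. φR_n = 0.75 × 0.6 × 480 × 3.535 × 194 = 148.1 kN.
Base metal shear (8 mm plate): yield φR_n = 1.0×0.6×300×8×194 = 279.4 kN; rupture φR_n = 0.75×0.6×450×8×194 = 314.3 kN; take 279.4 kN (yield).
Governing: min(148.1, 279.4) = 148.1 kN → weld metal.

148.1 kN (weld metal governs)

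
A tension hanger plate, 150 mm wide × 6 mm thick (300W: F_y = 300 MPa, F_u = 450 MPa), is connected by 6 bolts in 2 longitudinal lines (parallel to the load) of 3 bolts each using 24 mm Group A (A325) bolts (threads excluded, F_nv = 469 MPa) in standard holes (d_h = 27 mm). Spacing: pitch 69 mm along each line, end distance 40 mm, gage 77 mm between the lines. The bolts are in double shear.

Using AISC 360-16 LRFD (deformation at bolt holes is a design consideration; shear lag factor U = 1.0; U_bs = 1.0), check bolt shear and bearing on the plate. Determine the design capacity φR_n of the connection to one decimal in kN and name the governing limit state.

537.0 kN (bearing governs)

Bolt shear: A_b = π(24)²/4 = 452.39 mm². φR_n = 0.75 × 469 × 452.39 × 6 × 2 = 1909.5 kN.
Bearing (6 mm plate, F_u = 450 MPa): end bolts L_c = 40 − 27/2 = 26.5, R_n = min(1.2×26.5×6×450, 2.4×24×6×450) = 85.86 kN/bolt; interior L_c = 69 − 27 = 42, R_n = 136.08 kN/bolt. φR_n = 0.75 × (2×85.86 + 4×136.08) = 537.0 kN.
Governing: min(1909.5, 537.0) = 537.0 kN → bearing.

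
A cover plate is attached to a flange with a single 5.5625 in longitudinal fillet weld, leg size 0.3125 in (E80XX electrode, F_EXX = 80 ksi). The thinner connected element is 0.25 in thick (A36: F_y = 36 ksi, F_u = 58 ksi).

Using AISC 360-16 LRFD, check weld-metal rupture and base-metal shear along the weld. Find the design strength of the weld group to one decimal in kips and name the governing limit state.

Weld metal: throat = 0.707×0.3125 = 0.22094 in, L = 5.5625 in. φR_n = 0.75 × 0.6 × 80 × 0.22094 × 5.5625 = 44.2 kips.
Base metal shear (0.25 in plate): yield φR_n = 1.0×0.6×36×0.25×5.5625 = 30.0 kips; rupture φR_n = 0.75×0.6×58×0.25×5.5625 = 36.3 kips; take 30.0 kips (yield).
Governing: min(44.2, 30.0) = 30.0 kips → base-metal shear.

30.0 kips (base-metal shear governs)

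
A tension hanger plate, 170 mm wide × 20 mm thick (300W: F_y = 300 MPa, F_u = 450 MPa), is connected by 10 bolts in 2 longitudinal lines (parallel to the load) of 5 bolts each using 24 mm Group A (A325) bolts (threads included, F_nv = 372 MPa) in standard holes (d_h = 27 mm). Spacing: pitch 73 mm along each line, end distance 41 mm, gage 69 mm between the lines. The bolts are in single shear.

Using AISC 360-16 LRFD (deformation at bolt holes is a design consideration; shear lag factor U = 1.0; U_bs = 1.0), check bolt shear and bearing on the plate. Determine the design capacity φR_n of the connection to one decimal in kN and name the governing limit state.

1262.2 kN (bolt shear governs)

Bolt shear: A_b = π(24)²/4 = 452.39 mm². φR_n = 0.75 × 372 × 452.39 × 10 × 1 = 1262.2 kN.
Bearing (20 mm plate, F_u = 450 MPa): end bolts L_c = 41 − 27/2 = 27.5, R_n = min(1.2×27.5×20×450, 2.4×24×20×450) = 297 kN/bolt; interior L_c = 73 − 27 = 46, R_n = 496.8 kN/bolt. φR_n = 0.75 × (2×297 + 8×496.8) = 3426.3 kN.
Governing: min(1262.2, 3426.3) = 1262.2 kN → bolt shear.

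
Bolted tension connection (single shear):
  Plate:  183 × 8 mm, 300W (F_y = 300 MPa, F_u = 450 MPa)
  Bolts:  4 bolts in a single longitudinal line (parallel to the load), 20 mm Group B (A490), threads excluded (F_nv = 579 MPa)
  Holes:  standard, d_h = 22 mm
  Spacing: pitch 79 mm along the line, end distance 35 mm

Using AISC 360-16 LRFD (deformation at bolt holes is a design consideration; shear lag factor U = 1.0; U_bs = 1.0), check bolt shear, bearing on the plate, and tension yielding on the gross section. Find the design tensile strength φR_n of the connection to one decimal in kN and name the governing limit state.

395.3 kN (gross-section yield governs)

Bolt shear: A_b = π(20)²/4 = 314.16 mm². φR_n = 0.75 × 579 × 314.16 × 4 × 1 = 545.7 kN.
Bearing (8 mm plate, F_u = 450 MPa): end bolts L_c = 35 − 22/2 = 24, R_n = min(1.2×24×8×450, 2.4×20×8×450) = 103.68 kN/bolt; interior L_c = 79 − 22 = 57, R_n = 172.8 kN/bolt. φR_n = 0.75 × (1×103.68 + 3×172.8) = 466.6 kN.
Tension yield (gross): A_g = 183×8 = 1464 mm². φR_n = 0.90 × 300 × 1464 = 395.3 kN.
Governing: min(545.7, 466.6, 395.3) = 395.3 kN → gross-section yield.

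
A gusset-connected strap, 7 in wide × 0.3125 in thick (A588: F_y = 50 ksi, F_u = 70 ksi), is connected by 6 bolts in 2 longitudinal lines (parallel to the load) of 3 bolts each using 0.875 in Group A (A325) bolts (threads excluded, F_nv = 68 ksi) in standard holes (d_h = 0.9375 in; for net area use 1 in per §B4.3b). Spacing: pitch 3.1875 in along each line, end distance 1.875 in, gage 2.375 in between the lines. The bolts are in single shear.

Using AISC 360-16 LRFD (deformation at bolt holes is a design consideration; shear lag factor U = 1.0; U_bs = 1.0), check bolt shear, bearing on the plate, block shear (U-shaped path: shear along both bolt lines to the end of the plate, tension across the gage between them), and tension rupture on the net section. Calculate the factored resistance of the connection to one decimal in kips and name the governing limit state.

Bolt shear: A_b = π(0.875)²/4 = 0.60132 in². φR_n = 0.75 × 68 × 0.60132 × 6 × 1 = 184.0 kips.
Bearing (0.3125 in plate, F_u = 70 ksi): end bolts L_c = 1.875 − 0.9375/2 = 1.40625, R_n = min(1.2×1.40625×0.3125×70, 2.4×0.875×0.3125×70) = 36.914 kips/bolt; interior L_c = 3.1875 − 0.9375 = 2.25, R_n = 45.938 kips/bolt. φR_n = 0.75 × (2×36.914 + 4×45.938) = 193.2 kips.
Block shear: shear path 2×[1.875+2×3.1875] = 2×8.25 in, A_gv = 5.1563, A_nv = 2×(8.25 − 2.5×1)×0.3125 = 3.5938 in²; tension across gage: (2.375 − 1×1)×0.3125 = 0.42969 in². R_n = min(0.6×70×3.5938, 0.6×50×5.1563) + 1.0×70×0.42969 = min(150.94, 154.69) + 30.078 = 181.02 kips. φR_n = 0.75 × 181.02 = 135.8 kips.
Tension rupture (net): A_n = (7 − 2×1)×0.3125 = 1.5625 in² (U = 1.0, A_e = A_n). φR_n = 0.75 × 70 × 1.5625 = 82.0 kips.
Governing: min(184.0, 193.2, 135.8, 82.0) = 82.0 kips → net-section rupture.

82.0 kips (net-section rupture governs)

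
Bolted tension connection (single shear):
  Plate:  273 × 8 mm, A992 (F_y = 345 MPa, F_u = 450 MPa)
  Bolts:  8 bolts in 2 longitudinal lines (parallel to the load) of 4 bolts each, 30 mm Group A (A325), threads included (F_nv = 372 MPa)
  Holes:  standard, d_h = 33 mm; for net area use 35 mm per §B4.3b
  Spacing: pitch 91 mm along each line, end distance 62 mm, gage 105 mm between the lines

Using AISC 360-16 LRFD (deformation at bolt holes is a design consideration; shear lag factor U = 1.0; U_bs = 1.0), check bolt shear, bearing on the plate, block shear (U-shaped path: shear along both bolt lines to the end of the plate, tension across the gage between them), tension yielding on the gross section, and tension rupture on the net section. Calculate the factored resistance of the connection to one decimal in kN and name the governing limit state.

Bolt shear: A_b = π(30)²/4 = 706.86 mm². φR_n = 0.75 × 372 × 706.86 × 8 × 1 = 1577.7 kN.
Bearing (8 mm plate, F_u = 450 MPa): end bolts L_c = 62 − 33/2 = 45.5, R_n = min(1.2×45.5×8×450, 2.4×30×8×450) = 196.56 kN/bolt; interior L_c = 91 − 33 = 58, R_n = 250.56 kN/bolt. φR_n = 0.75 × (2×196.56 + 6×250.56) = 1422.4 kN.
Block shear: shear path 2×[62+3×91] = 2×335 mm, A_gv = 5360, A_nv = 2×(335 − 3.5×35)×8 = 3400 mm²; tension across gage: (105 − 1×35)×8 = 560 mm². R_n = min(0.6×450×3400, 0.6×345×5360) + 1.0×450×560 = min(918, 1109.5) + 252 = 1170 kN. φR_n = 0.75 × 1170 = 877.5 kN.
Tension yield (gross): A_g = 273×8 = 2184 mm². φR_n = 0.90 × 345 × 2184 = 678.1 kN.
Tension rupture (net): A_n = (273 − 2×35)×8 = 1624 mm² (U = 1.0, A_e = A_n). φR_n = 0.75 × 450 × 1624 = 548.1 kN.
Governing: min(1577.7, 1422.4, 877.5, 678.1, 548.1) = 548.1 kN → net-section rupture.

548.1 kN (net-section rupture governs)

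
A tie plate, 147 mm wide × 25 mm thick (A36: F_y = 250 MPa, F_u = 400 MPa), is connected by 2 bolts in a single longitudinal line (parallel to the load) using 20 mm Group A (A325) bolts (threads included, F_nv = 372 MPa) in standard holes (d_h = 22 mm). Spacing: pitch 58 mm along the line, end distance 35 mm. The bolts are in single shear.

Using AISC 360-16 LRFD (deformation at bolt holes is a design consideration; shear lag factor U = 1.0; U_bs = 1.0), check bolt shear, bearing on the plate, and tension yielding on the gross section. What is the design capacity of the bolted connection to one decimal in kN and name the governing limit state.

175.3 kN (bolt shear governs)

Bolt shear: A_b = π(20)²/4 = 314.16 mm². φR_n = 0.75 × 372 × 314.16 × 2 × 1 = 175.3 kN.
Bearing (25 mm plate, F_u = 400 MPa): end bolts L_c = 35 − 22/2 = 24, R_n = min(1.2×24×25×400, 2.4×20×25×400) = 288 kN/bolt; interior L_c = 58 − 22 = 36, R_n = 432 kN/bolt. φR_n = 0.75 × (1×288 + 1×432) = 540.0 kN.
Tension yield (gross): A_g = 147×25 = 3675 mm². φR_n = 0.90 × 250 × 3675 = 826.9 kN.
Governing: min(175.3, 540.0, 826.9) = 175.3 kN → bolt shear.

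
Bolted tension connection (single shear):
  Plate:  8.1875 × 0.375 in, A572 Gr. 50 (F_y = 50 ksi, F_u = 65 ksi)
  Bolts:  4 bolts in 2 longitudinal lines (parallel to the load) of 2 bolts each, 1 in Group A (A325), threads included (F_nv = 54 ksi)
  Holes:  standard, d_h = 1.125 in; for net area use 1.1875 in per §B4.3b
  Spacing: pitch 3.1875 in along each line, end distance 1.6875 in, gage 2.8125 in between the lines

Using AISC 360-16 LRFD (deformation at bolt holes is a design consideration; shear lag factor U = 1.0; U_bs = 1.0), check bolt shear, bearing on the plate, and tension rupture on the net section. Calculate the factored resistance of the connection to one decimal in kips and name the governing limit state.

Bolt shear: A_b = π(1)²/4 = 0.7854 in². φR_n = 0.75 × 54 × 0.7854 × 4 × 1 = 127.2 kips.
Bearing (0.375 in plate, F_u = 65 ksi): end bolts L_c = 1.6875 − 1.125/2 = 1.125, R_n = min(1.2×1.125×0.375×65, 2.4×1×0.375×65) = 32.906 kips/bolt; interior L_c = 3.1875 − 1.125 = 2.0625, R_n = 58.5 kips/bolt. φR_n = 0.75 × (2×32.906 + 2×58.5) = 137.1 kips.
Tension rupture (net): A_n = (8.1875 − 2×1.1875)×0.375 = 2.1797 in² (U = 1.0, A_e = A_n). φR_n = 0.75 × 65 × 2.1797 = 106.3 kips.
Governing: min(127.2, 137.1, 106.3) = 106.3 kips → net-section rupture.

106.3 kips (net-section rupture governs)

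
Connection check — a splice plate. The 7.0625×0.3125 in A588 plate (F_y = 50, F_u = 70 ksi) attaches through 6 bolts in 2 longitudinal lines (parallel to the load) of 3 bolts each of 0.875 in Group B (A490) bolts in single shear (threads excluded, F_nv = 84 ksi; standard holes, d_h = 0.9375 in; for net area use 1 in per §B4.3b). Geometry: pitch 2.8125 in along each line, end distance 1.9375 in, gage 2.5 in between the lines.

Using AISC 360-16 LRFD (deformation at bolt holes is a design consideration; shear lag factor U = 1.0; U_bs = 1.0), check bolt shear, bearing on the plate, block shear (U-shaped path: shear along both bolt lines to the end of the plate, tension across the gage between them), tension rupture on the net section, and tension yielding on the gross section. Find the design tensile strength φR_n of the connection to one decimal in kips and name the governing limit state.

83.1 kips (net-section rupture governs)

Bolt shear: A_b = π(0.875)²/4 = 0.60132 in². φR_n = 0.75 × 84 × 0.60132 × 6 × 1 = 227.3 kips.
Bearing (0.3125 in plate, F_u = 70 ksi): end bolts L_c = 1.9375 − 0.9375/2 = 1.46875, R_n = min(1.2×1.46875×0.3125×70, 2.4×0.875×0.3125×70) = 38.555 kips/bolt; interior L_c = 2.8125 − 0.9375 = 1.875, R_n = 45.938 kips/bolt. φR_n = 0.75 × (2×38.555 + 4×45.938) = 195.6 kips.
Block shear: shear path 2×[1.9375+2×2.8125] = 2×7.5625 in, A_gv = 4.7266, A_nv = 2×(7.5625 − 2.5×1)×0.3125 = 3.1641 in²; tension across gage: (2.5 − 1×1)×0.3125 = 0.46875 in². R_n = min(0.6×70×3.1641, 0.6×50×4.7266) + 1.0×70×0.46875 = min(132.89, 141.8) + 32.813 = 165.7 kips. φR_n = 0.75 × 165.7 = 124.3 kips.
Tension rupture (net): A_n = (7.0625 − 2×1)×0.3125 = 1.582 in² (U = 1.0, A_e = A_n). φR_n = 0.75 × 70 × 1.582 = 83.1 kips.
Tension yield (gross): A_g = 7.0625×0.3125 = 2.207 in². φR_n = 0.90 × 50 × 2.207 = 99.3 kips.
Governing: min(227.3, 195.6, 124.3, 83.1, 99.3) = 83.1 kips → net-section rupture.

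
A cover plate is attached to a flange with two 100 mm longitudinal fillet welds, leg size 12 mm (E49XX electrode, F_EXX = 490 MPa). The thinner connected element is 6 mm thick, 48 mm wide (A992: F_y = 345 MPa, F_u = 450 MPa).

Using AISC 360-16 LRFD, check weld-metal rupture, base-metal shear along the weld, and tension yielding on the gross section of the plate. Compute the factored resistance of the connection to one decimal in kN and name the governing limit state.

Weld metal: throat = 0.707×12 = 8.484 mm, L = 2×100 = 200 mm. φR_n = 0.75 × 0.6 × 490 × 8.484 × 200 = 374.1 kN.
Base metal shear (6 mm plate): yield φR_n = 1.0×0.6×345×6×200 = 248.4 kN; rupture φR_n = 0.75×0.6×450×6×200 = 243.0 kN; take 243.0 kN (rupture).
Tension yield (gross): A_g = 48×6 = 288 mm². φR_n = 0.90 × 345 × 288 = 89.4 kN.
Governing: min(374.1, 243.0, 89.4) = 89.4 kN → gross-section yield.

89.4 kN (gross-section yield governs)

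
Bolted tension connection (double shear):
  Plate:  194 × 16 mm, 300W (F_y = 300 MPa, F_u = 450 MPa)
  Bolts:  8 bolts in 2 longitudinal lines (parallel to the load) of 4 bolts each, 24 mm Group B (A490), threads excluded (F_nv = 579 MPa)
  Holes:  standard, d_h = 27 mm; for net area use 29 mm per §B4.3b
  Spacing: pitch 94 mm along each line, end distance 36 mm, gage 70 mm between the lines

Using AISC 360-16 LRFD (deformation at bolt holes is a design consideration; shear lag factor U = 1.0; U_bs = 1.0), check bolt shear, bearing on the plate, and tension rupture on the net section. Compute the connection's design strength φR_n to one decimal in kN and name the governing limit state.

734.4 kN (net-section rupture governs)

Bolt shear: A_b = π(24)²/4 = 452.39 mm². φR_n = 0.75 × 579 × 452.39 × 8 × 2 = 3143.2 kN.
Bearing (16 mm plate, F_u = 450 MPa): end bolts L_c = 36 − 27/2 = 22.5, R_n = min(1.2×22.5×16×450, 2.4×24×16×450) = 194.4 kN/bolt; interior L_c = 94 − 27 = 67, R_n = 414.72 kN/bolt. φR_n = 0.75 × (2×194.4 + 6×414.72) = 2157.8 kN.
Tension rupture (net): A_n = (194 − 2×29)×16 = 2176 mm² (U = 1.0, A_e = A_n). φR_n = 0.75 × 450 × 2176 = 734.4 kN.
Governing: min(3143.2, 2157.8, 734.4) = 734.4 kN → net-section rupture.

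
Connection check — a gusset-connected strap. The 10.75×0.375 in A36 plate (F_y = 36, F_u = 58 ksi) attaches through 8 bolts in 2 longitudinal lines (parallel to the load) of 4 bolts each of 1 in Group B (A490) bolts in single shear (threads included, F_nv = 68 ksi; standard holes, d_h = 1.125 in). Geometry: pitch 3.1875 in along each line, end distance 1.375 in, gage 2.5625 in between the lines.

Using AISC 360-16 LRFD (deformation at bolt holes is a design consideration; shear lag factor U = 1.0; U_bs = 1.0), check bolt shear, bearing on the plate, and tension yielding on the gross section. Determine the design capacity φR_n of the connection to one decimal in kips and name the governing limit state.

130.6 kips (gross-section yield governs)

Bolt shear: A_b = π(1)²/4 = 0.7854 in². φR_n = 0.75 × 68 × 0.7854 × 8 × 1 = 320.4 kips.
Bearing (0.375 in plate, F_u = 58 ksi): end bolts L_c = 1.375 − 1.125/2 = 0.8125, R_n = min(1.2×0.8125×0.375×58, 2.4×1×0.375×58) = 21.206 kips/bolt; interior L_c = 3.1875 − 1.125 = 2.0625, R_n = 52.2 kips/bolt. φR_n = 0.75 × (2×21.206 + 6×52.2) = 266.7 kips.
Tension yield (gross): A_g = 10.75×0.375 = 4.0313 in². φR_n = 0.90 × 36 × 4.0313 = 130.6 kips.
Governing: min(320.4, 266.7, 130.6) = 130.6 kips → gross-section yield.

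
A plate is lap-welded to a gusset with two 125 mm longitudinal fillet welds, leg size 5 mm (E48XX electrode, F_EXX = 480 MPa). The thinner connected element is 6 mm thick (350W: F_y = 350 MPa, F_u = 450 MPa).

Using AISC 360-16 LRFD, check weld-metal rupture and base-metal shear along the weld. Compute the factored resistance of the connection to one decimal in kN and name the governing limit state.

190.9 kN (weld metal governs)

Weld metal: throat = 0.707×5 = 3.535 mm, L = 2×125 = 250 mm. φR_n = 0.75 × 0.6 × 480 × 3.535 × 250 = 190.9 kN.
Base metal shear (6 mm plate): yield φR_n = 1.0×0.6×350×6×250 = 315.0 kN; rupture φR_n = 0.75×0.6×450×6×250 = 303.8 kN; take 303.8 kN (rupture).
Governing: min(190.9, 303.8) = 190.9 kN → weld metal.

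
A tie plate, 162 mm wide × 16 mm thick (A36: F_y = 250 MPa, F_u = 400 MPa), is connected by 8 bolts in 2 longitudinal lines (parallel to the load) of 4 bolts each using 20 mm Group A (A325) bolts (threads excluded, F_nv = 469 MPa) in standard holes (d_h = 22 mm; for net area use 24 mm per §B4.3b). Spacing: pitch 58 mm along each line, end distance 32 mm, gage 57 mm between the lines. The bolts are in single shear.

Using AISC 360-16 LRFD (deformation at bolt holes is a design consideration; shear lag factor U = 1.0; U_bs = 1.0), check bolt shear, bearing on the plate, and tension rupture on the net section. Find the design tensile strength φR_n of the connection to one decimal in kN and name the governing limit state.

547.2 kN (net-section rupture governs)

Bolt shear: A_b = π(20)²/4 = 314.16 mm². φR_n = 0.75 × 469 × 314.16 × 8 × 1 = 884.0 kN.
Bearing (16 mm plate, F_u = 400 MPa): end bolts L_c = 32 − 22/2 = 21, R_n = min(1.2×21×16×400, 2.4×20×16×400) = 161.28 kN/bolt; interior L_c = 58 − 22 = 36, R_n = 276.48 kN/bolt. φR_n = 0.75 × (2×161.28 + 6×276.48) = 1486.1 kN.
Tension rupture (net): A_n = (162 − 2×24)×16 = 1824 mm² (U = 1.0, A_e = A_n). φR_n = 0.75 × 400 × 1824 = 547.2 kN.
Governing: min(884.0, 1486.1, 547.2) = 547.2 kN → net-section rupture.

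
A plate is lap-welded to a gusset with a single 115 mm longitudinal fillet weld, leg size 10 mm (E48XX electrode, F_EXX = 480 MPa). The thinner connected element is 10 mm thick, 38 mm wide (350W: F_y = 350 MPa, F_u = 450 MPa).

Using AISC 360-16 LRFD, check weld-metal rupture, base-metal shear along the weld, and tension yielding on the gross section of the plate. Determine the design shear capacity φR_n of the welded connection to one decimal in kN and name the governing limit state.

119.7 kN (gross-section yield governs)

Weld metal: throat = 0.707×10 = 7.07 mm, L = 115 mm. φR_n = 0.75 × 0.6 × 480 × 7.07 × 115 = 175.6 kN.
Base metal shear (10 mm plate): yield φR_n = 1.0×0.6×350×10×115 = 241.5 kN; rupture φR_n = 0.75×0.6×450×10×115 = 232.9 kN; take 232.9 kN (rupture).
Tension yield (gross): A_g = 38×10 = 380 mm². φR_n = 0.90 × 350 × 380 = 119.7 kN.
Governing: min(175.6, 232.9, 119.7) = 119.7 kN → gross-section yield.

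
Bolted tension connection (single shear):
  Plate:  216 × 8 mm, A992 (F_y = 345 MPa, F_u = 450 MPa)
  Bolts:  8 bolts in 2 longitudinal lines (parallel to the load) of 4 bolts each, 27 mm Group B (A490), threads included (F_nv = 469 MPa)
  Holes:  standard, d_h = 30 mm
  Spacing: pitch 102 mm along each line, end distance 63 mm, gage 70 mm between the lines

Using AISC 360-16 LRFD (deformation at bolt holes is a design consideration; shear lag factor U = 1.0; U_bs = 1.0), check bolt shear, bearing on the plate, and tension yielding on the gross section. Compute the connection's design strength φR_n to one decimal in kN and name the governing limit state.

Bolt shear: A_b = π(27)²/4 = 572.56 mm². φR_n = 0.75 × 469 × 572.56 × 8 × 1 = 1611.2 kN.
Bearing (8 mm plate, F_u = 450 MPa): end bolts L_c = 63 − 30/2 = 48, R_n = min(1.2×48×8×450, 2.4×27×8×450) = 207.36 kN/bolt; interior L_c = 102 − 30 = 72, R_n = 233.28 kN/bolt. φR_n = 0.75 × (2×207.36 + 6×233.28) = 1360.8 kN.
Tension yield (gross): A_g = 216×8 = 1728 mm². φR_n = 0.90 × 345 × 1728 = 536.5 kN.
Governing: min(1611.2, 1360.8, 536.5) = 536.5 kN → gross-section yield.

536.5 kN (gross-section yield governs)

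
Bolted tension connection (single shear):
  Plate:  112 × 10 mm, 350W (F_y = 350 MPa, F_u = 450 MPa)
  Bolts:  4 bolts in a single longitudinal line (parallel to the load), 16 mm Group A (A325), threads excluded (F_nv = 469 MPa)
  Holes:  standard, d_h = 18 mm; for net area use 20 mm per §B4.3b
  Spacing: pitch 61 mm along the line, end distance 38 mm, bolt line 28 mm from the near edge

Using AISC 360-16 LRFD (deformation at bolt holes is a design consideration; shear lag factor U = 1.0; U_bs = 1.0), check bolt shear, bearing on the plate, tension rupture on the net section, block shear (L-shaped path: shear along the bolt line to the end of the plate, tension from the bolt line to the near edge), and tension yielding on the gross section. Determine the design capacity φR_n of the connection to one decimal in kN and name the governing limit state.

Bolt shear: A_b = π(16)²/4 = 201.06 mm². φR_n = 0.75 × 469 × 201.06 × 4 × 1 = 282.9 kN.
Bearing (10 mm plate, F_u = 450 MPa): end bolts L_c = 38 − 18/2 = 29, R_n = min(1.2×29×10×450, 2.4×16×10×450) = 156.6 kN/bolt; interior L_c = 61 − 18 = 43, R_n = 172.8 kN/bolt. φR_n = 0.75 × (1×156.6 + 3×172.8) = 506.3 kN.
Tension rupture (net): A_n = (112 − 1×20)×10 = 920 mm² (U = 1.0, A_e = A_n). φR_n = 0.75 × 450 × 920 = 310.5 kN.
Block shear: shear path 1×[38+3×61] = 1×221 mm, A_gv = 2210, A_nv = 1×(221 − 3.5×20)×10 = 1510 mm²; tension to near edge: (28 − 0.5×20)×10 = 180 mm². R_n = min(0.6×450×1510, 0.6×350×2210) + 1.0×450×180 = min(407.7, 464.1) + 81 = 488.7 kN. φR_n = 0.75 × 488.7 = 366.5 kN.
Tension yield (gross): A_g = 112×10 = 1120 mm². φR_n = 0.90 × 350 × 1120 = 352.8 kN.
Governing: min(282.9, 506.3, 310.5, 366.5, 352.8) = 282.9 kN → bolt shear.

282.9 kN (bolt shear governs)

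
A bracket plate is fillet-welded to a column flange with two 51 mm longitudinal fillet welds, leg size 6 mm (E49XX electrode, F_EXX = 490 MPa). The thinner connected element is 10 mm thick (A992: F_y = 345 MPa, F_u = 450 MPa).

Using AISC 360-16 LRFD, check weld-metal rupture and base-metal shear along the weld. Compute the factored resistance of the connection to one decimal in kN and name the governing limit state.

95.4 kN (weld metal governs)

Weld metal: throat = 0.707×6 = 4.242 mm, L = 2×51 = 102 mm. φR_n = 0.75 × 0.6 × 490 × 4.242 × 102 = 95.4 kN.
Base metal shear (10 mm plate): yield φR_n = 1.0×0.6×345×10×102 = 211.1 kN; rupture φR_n = 0.75×0.6×450×10×102 = 206.6 kN; take 206.6 kN (rupture).
Governing: min(95.4, 206.6) = 95.4 kN → weld metal.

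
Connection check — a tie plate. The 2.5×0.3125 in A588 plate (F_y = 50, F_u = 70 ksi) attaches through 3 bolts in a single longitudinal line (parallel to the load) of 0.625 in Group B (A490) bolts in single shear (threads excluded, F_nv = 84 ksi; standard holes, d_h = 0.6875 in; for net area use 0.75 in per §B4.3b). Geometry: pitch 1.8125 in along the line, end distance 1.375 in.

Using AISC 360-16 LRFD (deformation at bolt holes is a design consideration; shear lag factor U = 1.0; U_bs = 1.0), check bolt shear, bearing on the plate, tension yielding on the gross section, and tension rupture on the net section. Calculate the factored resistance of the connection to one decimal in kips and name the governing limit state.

28.7 kips (net-section rupture governs)

Bolt shear: A_b = π(0.625)²/4 = 0.3068 in². φR_n = 0.75 × 84 × 0.3068 × 3 × 1 = 58.0 kips.
Bearing (0.3125 in plate, F_u = 70 ksi): end bolts L_c = 1.375 − 0.6875/2 = 1.03125, R_n = min(1.2×1.03125×0.3125×70, 2.4×0.625×0.3125×70) = 27.07 kips/bolt; interior L_c = 1.8125 − 0.6875 = 1.125, R_n = 29.531 kips/bolt. φR_n = 0.75 × (1×27.07 + 2×29.531) = 64.6 kips.
Tension yield (gross): A_g = 2.5×0.3125 = 0.78125 in². φR_n = 0.90 × 50 × 0.78125 = 35.2 kips.
Tension rupture (net): A_n = (2.5 − 1×0.75)×0.3125 = 0.54688 in² (U = 1.0, A_e = A_n). φR_n = 0.75 × 70 × 0.54688 = 28.7 kips.
Governing: min(58.0, 64.6, 35.2, 28.7) = 28.7 kips → net-section rupture.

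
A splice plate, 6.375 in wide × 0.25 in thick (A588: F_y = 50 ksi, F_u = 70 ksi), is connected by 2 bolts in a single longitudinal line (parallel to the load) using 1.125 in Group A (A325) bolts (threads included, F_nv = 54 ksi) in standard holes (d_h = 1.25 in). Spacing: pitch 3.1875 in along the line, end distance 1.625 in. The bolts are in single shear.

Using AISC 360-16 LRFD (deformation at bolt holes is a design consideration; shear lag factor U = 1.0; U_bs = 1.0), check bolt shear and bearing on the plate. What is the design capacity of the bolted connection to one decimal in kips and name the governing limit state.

46.3 kips (bearing governs)

Bolt shear: A_b = π(1.125)²/4 = 0.99402 in². φR_n = 0.75 × 54 × 0.99402 × 2 × 1 = 80.5 kips.
Bearing (0.25 in plate, F_u = 70 ksi): end bolts L_c = 1.625 − 1.25/2 = 1, R_n = min(1.2×1×0.25×70, 2.4×1.125×0.25×70) = 21 kips/bolt; interior L_c = 3.1875 − 1.25 = 1.9375, R_n = 40.688 kips/bolt. φR_n = 0.75 × (1×21 + 1×40.688) = 46.3 kips.
Governing: min(80.5, 46.3) = 46.3 kips → bearing.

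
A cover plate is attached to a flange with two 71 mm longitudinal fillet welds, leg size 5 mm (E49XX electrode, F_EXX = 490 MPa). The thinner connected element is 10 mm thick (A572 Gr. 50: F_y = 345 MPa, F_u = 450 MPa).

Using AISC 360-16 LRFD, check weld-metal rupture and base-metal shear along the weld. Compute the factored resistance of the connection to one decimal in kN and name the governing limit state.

Weld metal: throat = 0.707×5 = 3.535 mm, L = 2×71 = 142 mm. φR_n = 0.75 × 0.6 × 490 × 3.535 × 142 = 110.7 kN.
Base metal shear (10 mm plate): yield φR_n = 1.0×0.6×345×10×142 = 293.9 kN; rupture φR_n = 0.75×0.6×450×10×142 = 287.6 kN; take 287.6 kN (rupture).
Governing: min(110.7, 287.6) = 110.7 kN → weld metal.

110.7 kN (weld metal governs)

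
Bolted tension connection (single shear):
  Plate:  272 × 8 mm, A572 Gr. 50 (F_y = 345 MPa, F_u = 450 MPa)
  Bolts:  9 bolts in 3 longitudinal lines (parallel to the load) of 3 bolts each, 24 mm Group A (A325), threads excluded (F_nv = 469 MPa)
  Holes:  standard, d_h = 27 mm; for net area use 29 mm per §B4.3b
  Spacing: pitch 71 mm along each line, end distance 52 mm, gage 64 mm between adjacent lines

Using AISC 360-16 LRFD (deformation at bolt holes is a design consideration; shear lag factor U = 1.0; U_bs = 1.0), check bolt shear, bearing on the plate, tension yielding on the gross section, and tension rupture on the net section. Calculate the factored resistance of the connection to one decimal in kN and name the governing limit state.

499.5 kN (net-section rupture governs)

Bolt shear: A_b = π(24)²/4 = 452.39 mm². φR_n = 0.75 × 469 × 452.39 × 9 × 1 = 1432.2 kN.
Bearing (8 mm plate, F_u = 450 MPa): end bolts L_c = 52 − 27/2 = 38.5, R_n = min(1.2×38.5×8×450, 2.4×24×8×450) = 166.32 kN/bolt; interior L_c = 71 − 27 = 44, R_n = 190.08 kN/bolt. φR_n = 0.75 × (3×166.32 + 6×190.08) = 1229.6 kN.
Tension yield (gross): A_g = 272×8 = 2176 mm². φR_n = 0.90 × 345 × 2176 = 675.6 kN.
Tension rupture (net): A_n = (272 − 3×29)×8 = 1480 mm² (U = 1.0, A_e = A_n). φR_n = 0.75 × 450 × 1480 = 499.5 kN.
Governing: min(1432.2, 1229.6, 675.6, 499.5) = 499.5 kN → net-section rupture.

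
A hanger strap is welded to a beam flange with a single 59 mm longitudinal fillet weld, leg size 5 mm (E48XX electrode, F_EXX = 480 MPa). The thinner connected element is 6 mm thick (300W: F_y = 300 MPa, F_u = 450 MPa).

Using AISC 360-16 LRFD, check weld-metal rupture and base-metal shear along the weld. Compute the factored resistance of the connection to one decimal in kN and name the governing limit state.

45.1 kN (weld metal governs)

Weld metal: throat = 0.707×5 = 3.535 mm, L = 59 mm. φR_n = 0.75 × 0.6 × 480 × 3.535 × 59 = 45.1 kN.
Base metal shear (6 mm plate): yield φR_n = 1.0×0.6×300×6×59 = 63.7 kN; rupture φR_n = 0.75×0.6×450×6×59 = 71.7 kN; take 63.7 kN (yield).
Governing: min(45.1, 63.7) = 45.1 kN → weld metal.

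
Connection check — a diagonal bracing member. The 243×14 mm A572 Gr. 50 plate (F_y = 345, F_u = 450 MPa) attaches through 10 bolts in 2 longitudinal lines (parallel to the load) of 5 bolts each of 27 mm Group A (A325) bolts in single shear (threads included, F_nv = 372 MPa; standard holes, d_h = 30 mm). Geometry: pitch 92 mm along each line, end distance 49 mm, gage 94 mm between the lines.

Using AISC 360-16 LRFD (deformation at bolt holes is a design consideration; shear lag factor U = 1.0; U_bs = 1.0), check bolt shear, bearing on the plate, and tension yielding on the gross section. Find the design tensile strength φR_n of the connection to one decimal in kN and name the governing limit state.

Bolt shear: A_b = π(27)²/4 = 572.56 mm². φR_n = 0.75 × 372 × 572.56 × 10 × 1 = 1597.4 kN.
Bearing (14 mm plate, F_u = 450 MPa): end bolts L_c = 49 − 30/2 = 34, R_n = min(1.2×34×14×450, 2.4×27×14×450) = 257.04 kN/bolt; interior L_c = 92 − 30 = 62, R_n = 408.24 kN/bolt. φR_n = 0.75 × (2×257.04 + 8×408.24) = 2835.0 kN.
Tension yield (gross): A_g = 243×14 = 3402 mm². φR_n = 0.90 × 345 × 3402 = 1056.3 kN.
Governing: min(1597.4, 2835.0, 1056.3) = 1056.3 kN → gross-section yield.

1056.3 kN (gross-section yield governs)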